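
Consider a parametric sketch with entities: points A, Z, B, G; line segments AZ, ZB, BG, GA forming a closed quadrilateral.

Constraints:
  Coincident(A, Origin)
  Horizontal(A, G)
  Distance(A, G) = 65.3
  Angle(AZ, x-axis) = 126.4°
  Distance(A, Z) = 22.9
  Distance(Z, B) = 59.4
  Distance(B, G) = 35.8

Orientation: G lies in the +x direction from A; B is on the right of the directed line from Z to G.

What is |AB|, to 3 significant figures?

38.0

A is at the origin; A and G share the same y with |AG| = 65.3 and G in +x, so G = (65.3, 0). AZ runs at 126.4° with |AZ| = 22.9, so Z = (-13.6, 18.4). B is determined by |ZB| = 59.4 and |BG| = 35.8 together: it lies at the intersection of circle(Z, 59.4) and circle(G, 35.8). With |ZG| = 81.0, the foot of the radical line on ZG is 54.4 from Z and the perpendicular offset is √(59.4² − 54.4²) = 23.9. Taking the right-of-ZG solution: B = (33.9, -17.2).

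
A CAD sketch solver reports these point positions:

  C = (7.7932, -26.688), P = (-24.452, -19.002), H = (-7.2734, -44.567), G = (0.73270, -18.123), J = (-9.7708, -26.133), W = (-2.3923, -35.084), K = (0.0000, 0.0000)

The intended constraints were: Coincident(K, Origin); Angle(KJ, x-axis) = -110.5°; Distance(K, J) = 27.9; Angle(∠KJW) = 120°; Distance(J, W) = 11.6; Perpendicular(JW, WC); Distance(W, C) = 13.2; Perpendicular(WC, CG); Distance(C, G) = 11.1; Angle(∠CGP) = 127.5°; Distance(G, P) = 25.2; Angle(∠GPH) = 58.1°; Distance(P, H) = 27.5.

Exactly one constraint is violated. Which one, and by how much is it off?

Distance(P, H) = 27.5 — off by 3.30.

K = (0.00, 0.00) ✓; KJ at -110.5° ✓; |KJ| = 27.90 ✓; ∠KJW = 120.0° ✓; |JW| = 11.60 ✓; ∠(JW, WC) = 90.00° ✓; |WC| = 13.20 ✓; ∠(WC, CG) = 90.00° ✓; |CG| = 11.10 ✓; ∠CGP = 127.5° ✓; |GP| = 25.20 ✓; ∠GPH = 58.10° ✓; |PH| = 30.80 ✗.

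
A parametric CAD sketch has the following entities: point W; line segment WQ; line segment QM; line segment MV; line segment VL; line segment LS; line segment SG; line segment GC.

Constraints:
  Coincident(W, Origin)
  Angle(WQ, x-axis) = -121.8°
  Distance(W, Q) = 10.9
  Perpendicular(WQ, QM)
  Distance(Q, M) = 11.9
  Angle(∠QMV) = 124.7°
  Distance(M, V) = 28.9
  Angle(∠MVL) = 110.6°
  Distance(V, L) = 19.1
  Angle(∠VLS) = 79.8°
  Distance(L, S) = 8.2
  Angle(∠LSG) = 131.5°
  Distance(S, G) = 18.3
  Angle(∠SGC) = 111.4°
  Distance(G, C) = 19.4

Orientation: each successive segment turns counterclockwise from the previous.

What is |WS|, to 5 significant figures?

25.591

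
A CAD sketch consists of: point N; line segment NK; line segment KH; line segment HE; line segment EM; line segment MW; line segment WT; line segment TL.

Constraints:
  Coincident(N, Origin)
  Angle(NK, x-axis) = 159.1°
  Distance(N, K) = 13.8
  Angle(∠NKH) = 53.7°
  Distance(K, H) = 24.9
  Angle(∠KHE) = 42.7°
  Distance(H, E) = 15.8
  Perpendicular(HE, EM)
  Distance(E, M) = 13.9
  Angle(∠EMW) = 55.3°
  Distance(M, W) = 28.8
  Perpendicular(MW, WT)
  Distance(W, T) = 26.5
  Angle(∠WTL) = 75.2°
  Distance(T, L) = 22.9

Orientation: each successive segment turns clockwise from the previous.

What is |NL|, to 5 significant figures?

10.288

MW ⟂ WT, so WT runs at -49.200°; with |WT| = 26.5, T = (29.742, 5.3532). ∠WTL = 75.2° gives TL at -154.00° from the x-axis; with |TL| = 22.9, L = (9.1596, -4.6855). Then |NL| = |L − N| = 10.288.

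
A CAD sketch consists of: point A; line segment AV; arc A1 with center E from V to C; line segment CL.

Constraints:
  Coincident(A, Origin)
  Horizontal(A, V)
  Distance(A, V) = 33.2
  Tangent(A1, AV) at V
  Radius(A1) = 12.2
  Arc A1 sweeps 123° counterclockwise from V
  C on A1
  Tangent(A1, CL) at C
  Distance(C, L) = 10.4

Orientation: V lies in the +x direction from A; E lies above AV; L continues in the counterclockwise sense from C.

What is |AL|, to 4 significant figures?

46.76

A is at the origin; AV is horizontal with |AV| = 33.2 and V on the +x side, so V = (33.20, 0.000). A1 meets AV tangentially, so EV is at right angles to AV, so E = V + (0, 12.2) = (33.20, 12.20). On A1, V sits at bearing -90° from E; a 123° counterclockwise sweep puts C at bearing 33°, so C = E + 12.2·(cos 33°, sin 33°) = (43.43, 18.84). The tangent condition forces EC to be normal to CL, so CL runs along (−sin 33°, cos 33°); with |CL| = 10.4, L = (37.77, 27.57). Then |AL| = |L − A| = 46.76.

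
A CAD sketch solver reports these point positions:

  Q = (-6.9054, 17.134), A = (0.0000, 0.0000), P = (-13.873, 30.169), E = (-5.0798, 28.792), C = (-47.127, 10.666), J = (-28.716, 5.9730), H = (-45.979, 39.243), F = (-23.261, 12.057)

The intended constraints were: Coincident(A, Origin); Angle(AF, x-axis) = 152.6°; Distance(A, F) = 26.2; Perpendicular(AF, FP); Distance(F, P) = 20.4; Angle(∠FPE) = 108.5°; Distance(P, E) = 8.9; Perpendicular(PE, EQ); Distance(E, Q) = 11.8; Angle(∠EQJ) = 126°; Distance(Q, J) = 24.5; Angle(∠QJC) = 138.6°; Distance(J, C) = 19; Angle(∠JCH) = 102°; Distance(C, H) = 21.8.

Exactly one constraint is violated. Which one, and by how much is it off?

Distance(C, H) = 21.8 — off by 6.80.

A = (0.00, 0.00) ✓; AF at 152.6° ✓; |AF| = 26.20 ✓; ∠(AF, FP) = 90.00° ✓; |FP| = 20.40 ✓; ∠FPE = 108.5° ✓; |PE| = 8.900 ✓; ∠(PE, EQ) = 90.00° ✓; |EQ| = 11.80 ✓; ∠EQJ = 126.0° ✓; |QJ| = 24.50 ✓; ∠QJC = 138.6° ✓; |JC| = 19.00 ✓; ∠JCH = 102.0° ✓; |CH| = 28.60 ✗.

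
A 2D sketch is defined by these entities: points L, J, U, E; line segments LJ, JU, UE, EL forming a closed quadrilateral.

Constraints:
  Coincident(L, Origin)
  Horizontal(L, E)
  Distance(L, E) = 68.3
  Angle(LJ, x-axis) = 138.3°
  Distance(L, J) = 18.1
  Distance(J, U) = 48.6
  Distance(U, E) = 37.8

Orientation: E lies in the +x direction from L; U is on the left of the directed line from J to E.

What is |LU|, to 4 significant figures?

38.92

Checks: |JU| = 48.60 ✓; |UE| = 37.80 ✓.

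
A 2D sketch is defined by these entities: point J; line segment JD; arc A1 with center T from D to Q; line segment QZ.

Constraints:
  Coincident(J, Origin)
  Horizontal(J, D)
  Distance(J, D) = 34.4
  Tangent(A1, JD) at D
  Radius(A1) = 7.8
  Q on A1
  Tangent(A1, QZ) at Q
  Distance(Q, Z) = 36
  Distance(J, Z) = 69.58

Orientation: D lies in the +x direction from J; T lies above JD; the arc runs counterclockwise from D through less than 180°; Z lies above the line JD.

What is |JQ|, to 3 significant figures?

41.0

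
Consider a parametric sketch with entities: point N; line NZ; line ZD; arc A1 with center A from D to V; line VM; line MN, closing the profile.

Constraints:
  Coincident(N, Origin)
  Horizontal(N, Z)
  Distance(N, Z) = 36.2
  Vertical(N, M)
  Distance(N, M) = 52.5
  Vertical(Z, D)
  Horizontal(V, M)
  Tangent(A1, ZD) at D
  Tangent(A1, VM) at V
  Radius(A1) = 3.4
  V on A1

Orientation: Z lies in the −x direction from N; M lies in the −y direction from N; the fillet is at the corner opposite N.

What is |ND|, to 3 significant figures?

61.0

N is at the origin; N and Z share the same y with |NZ| = 36.2 and Z on the −x side, so Z = (-36.2, 0.00). N and M share the same x with |NM| = 52.5 and M on the −y side, so M = (0.00, -52.5). The virtual corner opposite N is at (-36.2, -52.5). The tangent condition forces AD to be normal to ZD and tangency of A1 to VM means the radius AV is perpendicular to VM, with radius 3.4, so the center A sits 3.4 in from both sides at A = (-32.8, -49.1). That places the tangent points at D = (-36.2, -49.1) on ZD and V = (-32.8, -52.5) on VM. Then |ND| = |D − N| = 61.0.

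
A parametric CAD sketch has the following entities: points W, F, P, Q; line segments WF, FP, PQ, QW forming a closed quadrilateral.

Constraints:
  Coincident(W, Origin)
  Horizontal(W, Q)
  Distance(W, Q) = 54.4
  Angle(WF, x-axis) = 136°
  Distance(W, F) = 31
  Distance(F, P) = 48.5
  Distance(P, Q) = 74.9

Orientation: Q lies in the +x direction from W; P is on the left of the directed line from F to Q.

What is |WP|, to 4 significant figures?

59.69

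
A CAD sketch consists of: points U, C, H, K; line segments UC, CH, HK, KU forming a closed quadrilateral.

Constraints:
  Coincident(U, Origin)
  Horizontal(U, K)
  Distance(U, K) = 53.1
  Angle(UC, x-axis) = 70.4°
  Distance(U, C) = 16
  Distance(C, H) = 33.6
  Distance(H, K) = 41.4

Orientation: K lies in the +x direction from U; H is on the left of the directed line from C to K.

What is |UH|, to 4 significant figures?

47.85

U is at the origin; UK is horizontal with |UK| = 53.1 and K in +x, so K = (53.1, 0). UC runs at 70.4° with |UC| = 16.0, so C = (5.367, 15.07). H is determined by |CH| = 33.6 and |HK| = 41.4 together: it lies at the intersection of circle(C, 33.6) and circle(K, 41.4). With |CK| = 50.06, the foot of the radical line on CK is 19.18 from C and the perpendicular offset is √(33.6² − 19.18²) = 27.58. Taking the left-of-CK solution: H = (31.97, 35.60).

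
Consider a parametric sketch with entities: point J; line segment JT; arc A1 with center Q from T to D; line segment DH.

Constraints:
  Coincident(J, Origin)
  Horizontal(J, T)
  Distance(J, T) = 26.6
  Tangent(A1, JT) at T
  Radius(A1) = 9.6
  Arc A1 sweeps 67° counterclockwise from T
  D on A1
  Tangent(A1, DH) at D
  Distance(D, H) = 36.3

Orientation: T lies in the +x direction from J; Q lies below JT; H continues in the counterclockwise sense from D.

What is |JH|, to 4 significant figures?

39.43

J is at the origin; J and T share the same y with |JT| = 26.6 and T on the +x side, so T = (26.60, 0.000). Since A1 is tangent to JT there, QT ⟂ JT, so Q = T + (0, -9.6) = (26.60, -9.600). On A1, T sits at bearing 90° from Q; a 67° counterclockwise sweep puts D at bearing 157°, so D = Q + 9.6·(cos 157°, sin 157°) = (17.76, -5.849). Tangency of A1 to DH means the radius QD is perpendicular to DH, so DH runs along (−sin 157°, cos 157°); with |DH| = 36.3, H = (3.580, -39.26). Then |JH| = |H − J| = 39.43.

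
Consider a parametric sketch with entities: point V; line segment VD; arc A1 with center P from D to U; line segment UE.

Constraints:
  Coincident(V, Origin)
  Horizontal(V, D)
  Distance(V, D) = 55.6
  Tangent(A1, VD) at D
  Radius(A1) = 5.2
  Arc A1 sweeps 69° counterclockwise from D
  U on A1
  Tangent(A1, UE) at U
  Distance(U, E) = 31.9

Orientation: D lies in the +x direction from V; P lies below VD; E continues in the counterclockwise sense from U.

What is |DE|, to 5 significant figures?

36.906

V is at the origin; VD is horizontal with |VD| = 55.6 and D on the +x side, so D = (55.600, 0.0000). Since A1 is tangent to VD there, PD ⟂ VD, so P = D + (0, -5.2) = (55.600, -5.2000). On A1, D sits at bearing 90° from P; a 69° counterclockwise sweep puts U at bearing 159°, so U = P + 5.2·(cos 159°, sin 159°) = (50.745, -3.3365). Since A1 is tangent to UE there, PU ⟂ UE, so UE runs along (−sin 159°, cos 159°); with |UE| = 31.9, E = (39.313, -33.118). Then |DE| = |E − D| = 36.906.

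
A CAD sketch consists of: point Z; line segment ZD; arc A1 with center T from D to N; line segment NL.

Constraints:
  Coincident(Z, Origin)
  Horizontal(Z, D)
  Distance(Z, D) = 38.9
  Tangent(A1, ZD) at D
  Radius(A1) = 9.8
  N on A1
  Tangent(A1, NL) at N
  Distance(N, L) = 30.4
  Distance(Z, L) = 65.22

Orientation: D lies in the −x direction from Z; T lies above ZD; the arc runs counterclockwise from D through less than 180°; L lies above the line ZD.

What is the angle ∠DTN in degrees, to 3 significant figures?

133°

Checks: |TN| = 9.800 ✓; ∠(TN, NL) = 90.00° ✓; |NL| = 30.40 ✓; |ZL| = 65.22 ✓.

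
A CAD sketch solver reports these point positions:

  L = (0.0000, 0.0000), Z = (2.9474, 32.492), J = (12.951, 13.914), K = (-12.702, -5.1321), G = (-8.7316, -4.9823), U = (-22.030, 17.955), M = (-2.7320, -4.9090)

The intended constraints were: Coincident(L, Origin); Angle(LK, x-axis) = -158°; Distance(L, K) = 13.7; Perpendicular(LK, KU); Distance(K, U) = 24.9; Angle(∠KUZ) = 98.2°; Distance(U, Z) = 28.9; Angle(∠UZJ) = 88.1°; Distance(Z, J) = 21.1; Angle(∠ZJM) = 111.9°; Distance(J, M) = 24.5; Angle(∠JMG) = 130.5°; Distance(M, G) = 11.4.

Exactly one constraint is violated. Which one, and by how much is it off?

Distance(M, G) = 11.4 — off by 5.40.

L = (0.00, 0.00) ✓; LK at -158.0° ✓; |LK| = 13.70 ✓; ∠(LK, KU) = 90.00° ✓; |KU| = 24.90 ✓; ∠KUZ = 98.20° ✓; |UZ| = 28.90 ✓; ∠UZJ = 88.10° ✓; |ZJ| = 21.10 ✓; ∠ZJM = 111.9° ✓; |JM| = 24.50 ✓; ∠JMG = 130.5° ✓; |MG| = 6.000 ✗.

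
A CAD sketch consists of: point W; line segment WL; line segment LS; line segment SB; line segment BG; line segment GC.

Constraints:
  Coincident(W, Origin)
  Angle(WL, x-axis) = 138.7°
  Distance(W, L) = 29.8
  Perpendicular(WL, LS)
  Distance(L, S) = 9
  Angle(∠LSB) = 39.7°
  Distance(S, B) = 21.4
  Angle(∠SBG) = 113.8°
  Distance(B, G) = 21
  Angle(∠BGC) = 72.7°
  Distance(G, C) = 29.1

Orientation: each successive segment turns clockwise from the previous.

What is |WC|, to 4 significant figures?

46.90

W is at the origin; WL runs at 138.7° with length 29.8, so L = (-22.39, 19.67). The perpendicularity gives LS at right angles to WL, so LS runs at 48.70°; with |LS| = 9.0, S = (-16.45, 26.43). ∠LSB = 39.7° gives SB at -91.60° from the x-axis; with |SB| = 21.4, B = (-17.05, 5.038). ∠SBG = 113.8° gives BG at -157.8° from the x-axis; with |BG| = 21.0, G = (-36.49, -2.897). ∠BGC = 72.7° gives GC at 94.90° from the x-axis; with |GC| = 29.1, C = (-38.97, 26.10). Then |WC| = |C − W| = 46.90.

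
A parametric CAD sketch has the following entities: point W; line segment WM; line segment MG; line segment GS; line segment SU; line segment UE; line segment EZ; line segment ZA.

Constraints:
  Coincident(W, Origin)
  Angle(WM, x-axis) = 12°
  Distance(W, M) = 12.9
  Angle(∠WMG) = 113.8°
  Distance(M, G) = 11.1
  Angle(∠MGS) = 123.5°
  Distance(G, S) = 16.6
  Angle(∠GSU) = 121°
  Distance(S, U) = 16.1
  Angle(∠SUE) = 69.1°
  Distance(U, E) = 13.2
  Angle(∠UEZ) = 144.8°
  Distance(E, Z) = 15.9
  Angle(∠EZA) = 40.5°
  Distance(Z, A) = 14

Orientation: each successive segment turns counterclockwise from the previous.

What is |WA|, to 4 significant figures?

17.67

W is at the origin; WM runs at 12.0° with length 12.9, so M = (12.62, 2.682). ∠WMG = 113.8° gives MG at 78.20° from the x-axis; with |MG| = 11.1, G = (14.89, 13.55). ∠MGS = 123.5° gives GS at 134.7° from the x-axis; with |GS| = 16.6, S = (3.212, 25.35). ∠GSU = 121.0° gives SU at -166.3° from the x-axis; with |SU| = 16.1, U = (-12.43, 21.53). ∠SUE = 69.1° gives UE at -55.40° from the x-axis; with |UE| = 13.2, E = (-4.935, 10.67). ∠UEZ = 144.8° gives EZ at -20.20° from the x-axis; with |EZ| = 15.9, Z = (9.987, 5.178). ∠EZA = 40.5° gives ZA at 119.3° from the x-axis; with |ZA| = 14.0, A = (3.136, 17.39). Then |WA| = |A − W| = 17.67.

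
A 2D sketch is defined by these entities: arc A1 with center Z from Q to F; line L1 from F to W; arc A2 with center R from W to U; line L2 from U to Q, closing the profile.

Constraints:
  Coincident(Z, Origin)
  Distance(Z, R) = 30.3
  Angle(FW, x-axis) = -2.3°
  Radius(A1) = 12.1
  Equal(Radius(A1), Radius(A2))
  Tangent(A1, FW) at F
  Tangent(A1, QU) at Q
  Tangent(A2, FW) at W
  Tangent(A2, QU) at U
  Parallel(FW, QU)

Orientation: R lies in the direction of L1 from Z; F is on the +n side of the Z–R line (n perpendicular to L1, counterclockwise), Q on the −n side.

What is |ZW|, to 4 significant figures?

32.63

The slot axis is L1's direction at -2.3°, so u = (cos -2.3°, sin -2.3°) = (0.9992, -0.04013) and n = (−sin -2.3°, cos -2.3°) = (0.04013, 0.9992). Z is at the origin and R lies 30.3 along u from Z, so R = 30.3·u = (30.28, -1.216). Tangency of A1 to both parallel lines with radius 12.1 puts F and Q at Z ± 12.1·n: F = (0.4856, 12.09), Q = (-0.4856, -12.09). Equal radii place W and U the same way about R: W = R + 12.1·n = (30.76, 10.87), U = R − 12.1·n = (29.79, -13.31). Then |ZW| = |W − Z| = 32.63.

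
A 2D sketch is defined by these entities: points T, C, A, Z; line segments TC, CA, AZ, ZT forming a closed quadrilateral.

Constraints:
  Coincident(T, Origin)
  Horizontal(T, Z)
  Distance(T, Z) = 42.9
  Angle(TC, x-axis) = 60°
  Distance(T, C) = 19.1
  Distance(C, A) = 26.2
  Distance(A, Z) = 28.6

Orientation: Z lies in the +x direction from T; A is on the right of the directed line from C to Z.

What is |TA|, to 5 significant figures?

18.080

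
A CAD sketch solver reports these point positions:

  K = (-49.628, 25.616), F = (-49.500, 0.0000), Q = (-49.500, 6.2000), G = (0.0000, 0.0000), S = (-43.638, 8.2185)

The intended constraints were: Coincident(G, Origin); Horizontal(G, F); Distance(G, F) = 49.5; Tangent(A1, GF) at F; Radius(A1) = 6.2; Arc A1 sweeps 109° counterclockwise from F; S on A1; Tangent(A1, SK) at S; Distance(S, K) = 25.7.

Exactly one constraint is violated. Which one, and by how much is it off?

Distance(S, K) = 25.7 — off by 7.30.

G = (0.00, 0.00) ✓; G.y = 0.00, F.y = 0.00 ✓; |GF| = 49.50 ✓; ∠(QF, FG) = 90.00° ✓; |QF| = 6.200 ✓; bearing(Q→S) − bearing(Q→F) = 109.0° ✓; |QS| = 6.200 ✓; ∠(QS, SK) = 90.00° ✓; |SK| = 18.40 ✗.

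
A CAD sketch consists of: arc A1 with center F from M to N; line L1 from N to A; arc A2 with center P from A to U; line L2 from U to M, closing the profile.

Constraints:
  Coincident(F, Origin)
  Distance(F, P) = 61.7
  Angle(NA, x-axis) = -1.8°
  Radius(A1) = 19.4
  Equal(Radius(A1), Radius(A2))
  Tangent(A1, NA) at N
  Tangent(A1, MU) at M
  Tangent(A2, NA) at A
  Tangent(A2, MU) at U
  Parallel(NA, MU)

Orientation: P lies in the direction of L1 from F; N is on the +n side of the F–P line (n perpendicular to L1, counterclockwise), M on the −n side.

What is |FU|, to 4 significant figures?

64.68

The slot axis is L1's direction at -1.8°, so u = (cos -1.8°, sin -1.8°) = (0.9995, -0.03141) and n = (−sin -1.8°, cos -1.8°) = (0.03141, 0.9995). F is at the origin and P lies 61.7 along u from F, so P = 61.7·u = (61.67, -1.938). Tangency of A1 to both parallel lines with radius 19.4 puts N and M at F ± 19.4·n: N = (0.6094, 19.39), M = (-0.6094, -19.39). Equal radii place A and U the same way about P: A = P + 19.4·n = (62.28, 17.45), U = P − 19.4·n = (61.06, -21.33). Then |FU| = |U − F| = 64.68.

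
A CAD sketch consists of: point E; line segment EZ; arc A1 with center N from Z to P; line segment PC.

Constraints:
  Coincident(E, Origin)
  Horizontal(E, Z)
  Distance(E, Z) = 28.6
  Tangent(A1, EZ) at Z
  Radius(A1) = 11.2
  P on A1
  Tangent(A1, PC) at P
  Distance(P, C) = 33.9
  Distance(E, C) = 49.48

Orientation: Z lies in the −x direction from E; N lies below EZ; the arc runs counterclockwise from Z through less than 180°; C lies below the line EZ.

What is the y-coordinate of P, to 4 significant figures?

-17.40

E is at the origin; EZ is horizontal with |EZ| = 28.6 and Z on the −x side, so Z = (-28.60, 0.000). Since A1 is tangent to EZ there, NZ ⟂ EZ, so N = Z + (0, -11.2) = (-28.60, -11.20). Since NP ⟂ PC (tangency), |NC| = √(11.2² + 33.9²) = 35.70 regardless of where P sits on A1. So C lies on both circle(E, 49.48) and circle(N, 35.70); the below-EZ intersection is C = (-19.14, -45.63). P is the foot of the tangent from C: P = (-37.92, -17.40).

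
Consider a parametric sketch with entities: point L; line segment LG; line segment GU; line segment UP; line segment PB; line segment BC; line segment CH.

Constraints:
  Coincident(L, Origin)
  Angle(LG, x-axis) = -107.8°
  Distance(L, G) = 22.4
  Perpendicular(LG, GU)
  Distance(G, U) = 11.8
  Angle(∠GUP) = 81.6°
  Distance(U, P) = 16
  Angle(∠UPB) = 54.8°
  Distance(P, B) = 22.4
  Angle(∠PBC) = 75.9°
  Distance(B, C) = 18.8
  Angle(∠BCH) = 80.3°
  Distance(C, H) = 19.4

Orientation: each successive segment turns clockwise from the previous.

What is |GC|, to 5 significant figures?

13.297

L is at the origin; LG runs at -107.8° with length 22.4, so G = (-6.8476, -21.328). The perpendicularity gives GU at right angles to LG, so GU runs at 162.20°; with |GU| = 11.8, U = (-18.083, -17.720). ∠GUP = 81.6° gives UP at 63.800° from the x-axis; with |UP| = 16.0, P = (-11.019, -3.3644). ∠UPB = 54.8° gives PB at -61.400° from the x-axis; with |PB| = 22.4, B = (-0.29591, -23.031). ∠PBC = 75.9° gives BC at -165.50° from the x-axis; with |BC| = 18.8, C = (-18.497, -27.738). Then |GC| = |C − G| = 13.297.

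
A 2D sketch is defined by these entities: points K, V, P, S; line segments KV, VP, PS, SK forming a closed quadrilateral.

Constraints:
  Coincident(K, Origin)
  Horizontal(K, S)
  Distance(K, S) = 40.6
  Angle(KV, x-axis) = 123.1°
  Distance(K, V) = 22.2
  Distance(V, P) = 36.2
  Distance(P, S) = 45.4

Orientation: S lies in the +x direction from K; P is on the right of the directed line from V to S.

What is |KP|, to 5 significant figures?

16.218

Checks: |VP| = 36.20 ✓; |PS| = 45.40 ✓.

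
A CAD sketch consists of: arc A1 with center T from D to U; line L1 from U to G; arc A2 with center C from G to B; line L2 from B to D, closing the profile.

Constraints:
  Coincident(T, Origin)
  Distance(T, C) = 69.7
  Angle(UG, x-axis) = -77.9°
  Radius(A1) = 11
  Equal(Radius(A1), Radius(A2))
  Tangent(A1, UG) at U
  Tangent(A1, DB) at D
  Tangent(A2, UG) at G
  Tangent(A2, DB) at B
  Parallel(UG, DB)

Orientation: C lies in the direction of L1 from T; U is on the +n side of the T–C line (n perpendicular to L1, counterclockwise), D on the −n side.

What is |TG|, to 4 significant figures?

70.56

The slot axis is L1's direction at -77.9°, so u = (cos -77.9°, sin -77.9°) = (0.2096, -0.9778) and n = (−sin -77.9°, cos -77.9°) = (0.9778, 0.2096). T is at the origin and C lies 69.7 along u from T, so C = 69.7·u = (14.61, -68.15). Tangency of A1 to both parallel lines with radius 11.0 puts U and D at T ± 11.0·n: U = (10.76, 2.306), D = (-10.76, -2.306). Equal radii place G and B the same way about C: G = C + 11.0·n = (25.37, -65.85), B = C − 11.0·n = (3.855, -70.46). Then |TG| = |G − T| = 70.56.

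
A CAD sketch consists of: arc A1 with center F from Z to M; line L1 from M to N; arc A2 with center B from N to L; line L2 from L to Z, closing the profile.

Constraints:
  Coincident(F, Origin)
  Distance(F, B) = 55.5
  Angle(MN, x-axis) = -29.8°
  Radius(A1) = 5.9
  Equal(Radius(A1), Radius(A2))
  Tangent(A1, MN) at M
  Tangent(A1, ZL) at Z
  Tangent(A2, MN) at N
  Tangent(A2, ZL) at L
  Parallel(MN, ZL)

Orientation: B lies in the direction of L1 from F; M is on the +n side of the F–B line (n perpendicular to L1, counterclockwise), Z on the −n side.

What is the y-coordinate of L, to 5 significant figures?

-32.702

The slot axis is L1's direction at -29.8°, so u = (cos -29.8°, sin -29.8°) = (0.86777, -0.49697) and n = (−sin -29.8°, cos -29.8°) = (0.49697, 0.86777). F is at the origin and B lies 55.5 along u from F, so B = 55.5·u = (48.161, -27.582). Tangency of A1 to both parallel lines with radius 5.9 puts M and Z at F ± 5.9·n: M = (2.9321, 5.1198), Z = (-2.9321, -5.1198). Equal radii place N and L the same way about B: N = B + 5.9·n = (51.093, -22.462), L = B − 5.9·n = (45.229, -32.702). So L.y = -32.702.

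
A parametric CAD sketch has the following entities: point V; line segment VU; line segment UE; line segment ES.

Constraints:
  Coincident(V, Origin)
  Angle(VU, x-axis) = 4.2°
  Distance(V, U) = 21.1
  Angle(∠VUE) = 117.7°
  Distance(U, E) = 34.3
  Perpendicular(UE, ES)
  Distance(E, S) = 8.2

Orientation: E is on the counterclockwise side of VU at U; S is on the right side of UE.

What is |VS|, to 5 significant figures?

51.654

V is at the origin; VU runs at 4.2° with length 21.1, so U = 21.1·(cos 4.2°, sin 4.2°) = (21.043, 1.5453). ∠VUE = 117.7°, so UE runs at 4.2° + (180° − 117.7°) = 66.500° from the x-axis; with |UE| = 34.3, E = U + 34.3·(cos 66.500°, sin 66.500°) = (34.720, 33.000). The perpendicularity gives ES at right angles to UE; with |ES| = 8.2 on the right of UE, S = E + 8.2·(0.91706, -0.39875) = (42.240, 29.731). Then |VS| = |S − V| = 51.654.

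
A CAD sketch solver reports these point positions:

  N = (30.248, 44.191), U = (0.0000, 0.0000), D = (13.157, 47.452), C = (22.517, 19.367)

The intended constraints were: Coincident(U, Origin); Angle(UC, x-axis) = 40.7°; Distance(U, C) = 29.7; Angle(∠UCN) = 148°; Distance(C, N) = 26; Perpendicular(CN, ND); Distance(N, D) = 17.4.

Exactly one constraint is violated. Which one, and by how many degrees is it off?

Perpendicular(CN, ND) — off by 6.50°.

U = (0.00, 0.00) ✓; UC at 40.70° ✓; |UC| = 29.70 ✓; ∠UCN = 148.0° ✓; |CN| = 26.00 ✓; ∠(CN, ND) = 96.50° ✗; |ND| = 17.40 ✓.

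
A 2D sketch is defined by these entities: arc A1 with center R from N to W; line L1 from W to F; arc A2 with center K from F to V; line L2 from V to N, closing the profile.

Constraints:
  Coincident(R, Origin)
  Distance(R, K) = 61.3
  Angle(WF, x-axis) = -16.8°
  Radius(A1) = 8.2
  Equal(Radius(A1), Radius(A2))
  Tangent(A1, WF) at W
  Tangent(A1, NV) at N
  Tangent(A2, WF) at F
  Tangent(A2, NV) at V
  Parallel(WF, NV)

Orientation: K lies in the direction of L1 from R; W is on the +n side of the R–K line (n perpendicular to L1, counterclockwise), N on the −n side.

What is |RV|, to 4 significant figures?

61.85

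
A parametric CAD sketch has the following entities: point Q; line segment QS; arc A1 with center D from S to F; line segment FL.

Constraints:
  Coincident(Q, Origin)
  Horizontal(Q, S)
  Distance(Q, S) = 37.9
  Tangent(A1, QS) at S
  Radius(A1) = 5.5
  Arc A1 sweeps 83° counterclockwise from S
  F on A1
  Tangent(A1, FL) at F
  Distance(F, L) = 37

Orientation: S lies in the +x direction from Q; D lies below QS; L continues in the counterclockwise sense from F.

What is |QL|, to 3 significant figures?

50.1

On A1, S sits at bearing 90° from D; an 83° counterclockwise sweep puts F at bearing 173°, so F = D + 5.5·(cos 173°, sin 173°) = (32.4, -4.83). Tangency of A1 to FL means the radius DF is perpendicular to FL, so FL runs along (−sin 173°, cos 173°); with |FL| = 37.0, L = (27.9, -41.6). Then |QL| = |L − Q| = 50.1.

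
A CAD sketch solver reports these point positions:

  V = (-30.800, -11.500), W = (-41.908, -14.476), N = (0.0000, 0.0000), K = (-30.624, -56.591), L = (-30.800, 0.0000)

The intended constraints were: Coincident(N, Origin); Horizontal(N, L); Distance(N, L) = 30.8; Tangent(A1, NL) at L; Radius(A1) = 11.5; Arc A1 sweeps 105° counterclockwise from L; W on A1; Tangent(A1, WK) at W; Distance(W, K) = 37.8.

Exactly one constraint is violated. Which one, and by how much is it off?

Distance(W, K) = 37.8 — off by 5.80.

N = (0.00, 0.00) ✓; N.y = 0.00, L.y = 0.00 ✓; |NL| = 30.80 ✓; ∠(VL, LN) = 90.00° ✓; |VL| = 11.50 ✓; bearing(V→W) − bearing(V→L) = 105.0° ✓; |VW| = 11.50 ✓; ∠(VW, WK) = 90.00° ✓; |WK| = 43.60 ✗.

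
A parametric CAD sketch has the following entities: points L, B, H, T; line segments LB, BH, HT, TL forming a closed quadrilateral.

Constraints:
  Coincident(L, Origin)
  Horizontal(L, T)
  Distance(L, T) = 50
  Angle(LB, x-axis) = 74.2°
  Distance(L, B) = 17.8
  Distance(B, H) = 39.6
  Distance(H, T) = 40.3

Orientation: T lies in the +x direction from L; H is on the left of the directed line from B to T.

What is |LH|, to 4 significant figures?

54.23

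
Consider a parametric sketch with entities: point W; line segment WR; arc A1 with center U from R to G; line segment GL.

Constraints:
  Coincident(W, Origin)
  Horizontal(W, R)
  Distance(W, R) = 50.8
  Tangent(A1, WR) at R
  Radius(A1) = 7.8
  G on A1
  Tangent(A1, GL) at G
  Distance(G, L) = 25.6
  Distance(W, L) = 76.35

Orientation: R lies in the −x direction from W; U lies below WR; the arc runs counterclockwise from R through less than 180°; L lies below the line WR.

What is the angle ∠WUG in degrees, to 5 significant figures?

132.98°

W is at the origin; W and R share the same y with |WR| = 50.8 and R on the −x side, so R = (-50.800, 0.0000). Tangency of A1 to WR means the radius UR is perpendicular to WR, so U = R + (0, -7.8) = (-50.800, -7.8000). Since UG ⟂ GL (tangency), |UL| = √(7.8² + 25.6²) = 26.762 regardless of where G sits on A1. So L lies on both circle(W, 76.35) and circle(U, 26.762); the below-WR intersection is L = (-72.784, -23.061). G is the foot of the tangent from L: G = (-56.922, -2.9672).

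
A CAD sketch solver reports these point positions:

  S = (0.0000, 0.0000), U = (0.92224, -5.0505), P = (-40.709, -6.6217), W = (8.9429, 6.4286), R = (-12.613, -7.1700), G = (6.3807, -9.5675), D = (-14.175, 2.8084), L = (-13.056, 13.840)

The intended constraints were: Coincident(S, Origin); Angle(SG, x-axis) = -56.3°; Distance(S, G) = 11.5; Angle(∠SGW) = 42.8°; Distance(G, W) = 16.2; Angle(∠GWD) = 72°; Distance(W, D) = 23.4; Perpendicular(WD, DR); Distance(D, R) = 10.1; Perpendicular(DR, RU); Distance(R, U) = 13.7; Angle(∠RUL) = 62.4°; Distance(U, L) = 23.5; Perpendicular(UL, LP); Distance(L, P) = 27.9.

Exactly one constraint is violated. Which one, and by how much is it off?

Distance(L, P) = 27.9 — off by 6.50.

S = (0.00, 0.00) ✓; SG at -56.30° ✓; |SG| = 11.50 ✓; ∠SGW = 42.80° ✓; |GW| = 16.20 ✓; ∠GWD = 72.00° ✓; |WD| = 23.40 ✓; ∠(WD, DR) = 90.00° ✓; |DR| = 10.10 ✓; ∠(DR, RU) = 90.00° ✓; |RU| = 13.70 ✓; ∠RUL = 62.40° ✓; |UL| = 23.50 ✓; ∠(UL, LP) = 90.00° ✓; |LP| = 34.40 ✗.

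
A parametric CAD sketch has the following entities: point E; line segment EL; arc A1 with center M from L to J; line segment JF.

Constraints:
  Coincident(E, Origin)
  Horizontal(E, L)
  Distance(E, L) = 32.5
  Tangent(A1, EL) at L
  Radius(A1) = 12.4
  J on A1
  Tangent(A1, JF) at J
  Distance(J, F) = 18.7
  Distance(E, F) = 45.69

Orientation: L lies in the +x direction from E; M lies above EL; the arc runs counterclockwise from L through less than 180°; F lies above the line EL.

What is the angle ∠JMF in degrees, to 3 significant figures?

56.5°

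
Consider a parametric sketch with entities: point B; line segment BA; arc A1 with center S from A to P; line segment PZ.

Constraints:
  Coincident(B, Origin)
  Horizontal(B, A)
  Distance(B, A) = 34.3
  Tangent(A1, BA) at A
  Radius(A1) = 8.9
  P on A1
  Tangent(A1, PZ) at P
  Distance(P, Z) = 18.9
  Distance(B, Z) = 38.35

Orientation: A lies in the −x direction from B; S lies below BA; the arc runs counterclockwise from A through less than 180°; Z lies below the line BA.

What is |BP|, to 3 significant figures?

43.1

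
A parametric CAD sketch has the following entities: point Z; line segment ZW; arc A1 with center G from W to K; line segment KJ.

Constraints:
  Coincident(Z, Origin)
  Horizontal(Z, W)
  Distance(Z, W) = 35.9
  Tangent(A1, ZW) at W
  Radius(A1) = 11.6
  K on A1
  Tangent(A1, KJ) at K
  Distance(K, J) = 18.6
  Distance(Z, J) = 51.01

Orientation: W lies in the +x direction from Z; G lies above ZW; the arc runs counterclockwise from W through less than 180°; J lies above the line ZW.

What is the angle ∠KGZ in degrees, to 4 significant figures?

173.0°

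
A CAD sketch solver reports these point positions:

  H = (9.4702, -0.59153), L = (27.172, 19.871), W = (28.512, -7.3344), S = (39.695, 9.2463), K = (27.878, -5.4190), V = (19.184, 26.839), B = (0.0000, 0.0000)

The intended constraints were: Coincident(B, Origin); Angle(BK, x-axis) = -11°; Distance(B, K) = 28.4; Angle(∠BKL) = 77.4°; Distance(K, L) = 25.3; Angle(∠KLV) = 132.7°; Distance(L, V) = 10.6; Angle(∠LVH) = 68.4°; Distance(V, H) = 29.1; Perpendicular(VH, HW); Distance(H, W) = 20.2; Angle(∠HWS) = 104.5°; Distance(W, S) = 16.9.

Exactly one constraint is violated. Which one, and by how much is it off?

Distance(W, S) = 16.9 — off by 3.10.

B = (0.00, 0.00) ✓; BK at -11.00° ✓; |BK| = 28.40 ✓; ∠BKL = 77.40° ✓; |KL| = 25.30 ✓; ∠KLV = 132.7° ✓; |LV| = 10.60 ✓; ∠LVH = 68.40° ✓; |VH| = 29.10 ✓; ∠(VH, HW) = 90.00° ✓; |HW| = 20.20 ✓; ∠HWS = 104.5° ✓; |WS| = 20.00 ✗.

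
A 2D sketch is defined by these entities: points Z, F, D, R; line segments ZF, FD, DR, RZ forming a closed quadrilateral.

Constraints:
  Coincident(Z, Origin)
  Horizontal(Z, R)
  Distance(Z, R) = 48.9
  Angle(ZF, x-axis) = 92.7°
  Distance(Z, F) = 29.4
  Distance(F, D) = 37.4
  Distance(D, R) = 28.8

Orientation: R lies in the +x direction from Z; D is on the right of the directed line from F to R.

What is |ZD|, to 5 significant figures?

20.164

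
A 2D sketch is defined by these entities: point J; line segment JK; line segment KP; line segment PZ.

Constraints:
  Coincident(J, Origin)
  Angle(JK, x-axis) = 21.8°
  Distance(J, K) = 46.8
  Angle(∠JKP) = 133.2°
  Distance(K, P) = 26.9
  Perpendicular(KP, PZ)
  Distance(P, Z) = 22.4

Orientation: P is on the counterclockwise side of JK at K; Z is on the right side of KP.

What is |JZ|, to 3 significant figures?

81.7

J is at the origin; JK runs at 21.8° with length 46.8, so K = 46.8·(cos 21.8°, sin 21.8°) = (43.5, 17.4). ∠JKP = 133.2°, so KP runs at 21.8° + (180° − 133.2°) = 68.6° from the x-axis; with |KP| = 26.9, P = K + 26.9·(cos 68.6°, sin 68.6°) = (53.3, 42.4). KP ⟂ PZ; with |PZ| = 22.4 on the right of KP, Z = P + 22.4·(0.931, -0.365) = (74.1, 34.3). Then |JZ| = |Z − J| = 81.7.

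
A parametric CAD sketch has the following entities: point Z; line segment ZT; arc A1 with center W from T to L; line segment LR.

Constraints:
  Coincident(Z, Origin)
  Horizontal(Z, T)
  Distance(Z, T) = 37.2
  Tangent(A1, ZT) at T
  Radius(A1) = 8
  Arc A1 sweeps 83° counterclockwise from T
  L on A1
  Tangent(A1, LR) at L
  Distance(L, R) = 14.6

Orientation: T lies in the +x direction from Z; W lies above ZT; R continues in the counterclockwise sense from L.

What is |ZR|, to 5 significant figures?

51.618

Z is at the origin; Z and T share the same y with |ZT| = 37.2 and T on the +x side, so T = (37.200, 0.0000). Tangency of A1 to ZT means the radius WT is perpendicular to ZT, so W = T + (0, 8) = (37.200, 8.0000). On A1, T sits at bearing -90° from W; an 83° counterclockwise sweep puts L at bearing -7°, so L = W + 8.0·(cos -7°, sin -7°) = (45.140, 7.0250). Since A1 is tangent to LR there, WL ⟂ LR, so LR runs along (−sin -7°, cos -7°); with |LR| = 14.6, R = (46.920, 21.516). Then |ZR| = |R − Z| = 51.618.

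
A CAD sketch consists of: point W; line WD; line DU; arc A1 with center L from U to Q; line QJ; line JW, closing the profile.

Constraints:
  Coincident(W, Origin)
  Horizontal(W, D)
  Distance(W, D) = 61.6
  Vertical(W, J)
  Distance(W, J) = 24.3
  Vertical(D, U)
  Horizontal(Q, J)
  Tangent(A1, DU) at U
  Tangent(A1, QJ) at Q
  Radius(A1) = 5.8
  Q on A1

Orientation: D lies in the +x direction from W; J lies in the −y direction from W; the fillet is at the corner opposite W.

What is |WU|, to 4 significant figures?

64.32

W is at the origin; WD is horizontal with |WD| = 61.6 and D on the +x side, so D = (61.60, 0.000). W and J share the same x with |WJ| = 24.3 and J on the −y side, so J = (0.000, -24.30). The virtual corner opposite W is at (61.60, -24.30). Tangency of A1 to DU means the radius LU is perpendicular to DU and A1 meets QJ tangentially, so LQ is at right angles to QJ, with radius 5.8, so the center L sits 5.8 in from both sides at L = (55.80, -18.50). That places the tangent points at U = (61.60, -18.50) on DU and Q = (55.80, -24.30) on QJ. Then |WU| = |U − W| = 64.32.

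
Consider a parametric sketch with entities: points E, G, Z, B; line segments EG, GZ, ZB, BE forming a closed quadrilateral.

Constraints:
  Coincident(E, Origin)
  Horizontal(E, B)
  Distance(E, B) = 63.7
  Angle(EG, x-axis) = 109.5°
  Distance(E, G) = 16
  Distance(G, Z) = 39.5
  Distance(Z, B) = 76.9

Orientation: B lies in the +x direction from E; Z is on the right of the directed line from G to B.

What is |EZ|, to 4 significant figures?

25.94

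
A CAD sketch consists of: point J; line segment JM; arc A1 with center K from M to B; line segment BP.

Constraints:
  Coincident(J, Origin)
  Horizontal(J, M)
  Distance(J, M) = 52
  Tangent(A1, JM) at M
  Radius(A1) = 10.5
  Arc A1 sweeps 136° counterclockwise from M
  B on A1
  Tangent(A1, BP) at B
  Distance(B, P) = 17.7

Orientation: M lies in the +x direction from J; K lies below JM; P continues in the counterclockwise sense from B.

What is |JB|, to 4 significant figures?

48.21

A1 meets JM tangentially, so KM is at right angles to JM, so K = M + (0, -10.5) = (52.00, -10.50). On A1, M sits at bearing 90° from K; a 136° counterclockwise sweep puts B at bearing 226°, so B = K + 10.5·(cos 226°, sin 226°) = (44.71, -18.05). Then |JB| = |B − J| = 48.21.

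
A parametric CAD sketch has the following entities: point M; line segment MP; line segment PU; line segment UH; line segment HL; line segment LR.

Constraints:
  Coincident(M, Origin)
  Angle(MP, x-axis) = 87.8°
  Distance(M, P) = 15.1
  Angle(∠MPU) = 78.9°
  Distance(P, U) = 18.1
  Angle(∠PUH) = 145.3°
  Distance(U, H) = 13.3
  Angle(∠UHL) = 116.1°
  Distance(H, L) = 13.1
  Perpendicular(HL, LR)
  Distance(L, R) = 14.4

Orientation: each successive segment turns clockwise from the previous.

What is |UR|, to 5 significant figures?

19.110

M is at the origin; MP runs at 87.8° with length 15.1, so P = (0.57966, 15.089). ∠MPU = 78.9° gives PU at -13.300° from the x-axis; with |PU| = 18.1, U = (18.194, 10.925). ∠PUH = 145.3° gives UH at -48.000° from the x-axis; with |UH| = 13.3, H = (27.094, 1.0411). ∠UHL = 116.1° gives HL at -111.90° from the x-axis; with |HL| = 13.1, L = (22.207, -11.114). The perpendicularity gives LR at right angles to HL, so LR runs at 158.10°; with |LR| = 14.4, R = (8.8466, -5.7425). Then |UR| = |R − U| = 19.110.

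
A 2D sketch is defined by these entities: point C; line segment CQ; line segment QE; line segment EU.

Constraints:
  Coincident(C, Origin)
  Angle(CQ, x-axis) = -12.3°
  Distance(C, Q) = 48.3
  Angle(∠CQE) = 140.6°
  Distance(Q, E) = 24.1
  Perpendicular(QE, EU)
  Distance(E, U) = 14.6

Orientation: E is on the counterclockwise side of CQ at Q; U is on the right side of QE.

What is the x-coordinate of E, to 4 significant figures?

68.65

C is at the origin; CQ runs at -12.3° with length 48.3, so Q = 48.3·(cos -12.3°, sin -12.3°) = (47.19, -10.29). ∠CQE = 140.6°, so QE runs at -12.3° + (180° − 140.6°) = 27.10° from the x-axis; with |QE| = 24.1, E = Q + 24.1·(cos 27.10°, sin 27.10°) = (68.65, 0.6893). So E.x = 68.65.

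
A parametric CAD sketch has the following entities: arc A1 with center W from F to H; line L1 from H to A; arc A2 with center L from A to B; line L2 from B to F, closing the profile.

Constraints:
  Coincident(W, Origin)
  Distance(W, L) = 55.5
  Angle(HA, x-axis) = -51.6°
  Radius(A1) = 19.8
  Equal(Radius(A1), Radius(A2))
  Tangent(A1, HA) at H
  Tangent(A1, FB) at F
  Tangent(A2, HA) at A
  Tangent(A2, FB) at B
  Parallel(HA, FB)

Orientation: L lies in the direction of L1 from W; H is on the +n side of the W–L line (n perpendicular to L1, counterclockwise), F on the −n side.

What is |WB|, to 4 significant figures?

58.93

The slot axis is L1's direction at -51.6°, so u = (cos -51.6°, sin -51.6°) = (0.6211, -0.7837) and n = (−sin -51.6°, cos -51.6°) = (0.7837, 0.6211). W is at the origin and L lies 55.5 along u from W, so L = 55.5·u = (34.47, -43.49). Tangency of A1 to both parallel lines with radius 19.8 puts H and F at W ± 19.8·n: H = (15.52, 12.30), F = (-15.52, -12.30). Equal radii place A and B the same way about L: A = L + 19.8·n = (49.99, -31.20), B = L − 19.8·n = (18.96, -55.79). Then |WB| = |B − W| = 58.93.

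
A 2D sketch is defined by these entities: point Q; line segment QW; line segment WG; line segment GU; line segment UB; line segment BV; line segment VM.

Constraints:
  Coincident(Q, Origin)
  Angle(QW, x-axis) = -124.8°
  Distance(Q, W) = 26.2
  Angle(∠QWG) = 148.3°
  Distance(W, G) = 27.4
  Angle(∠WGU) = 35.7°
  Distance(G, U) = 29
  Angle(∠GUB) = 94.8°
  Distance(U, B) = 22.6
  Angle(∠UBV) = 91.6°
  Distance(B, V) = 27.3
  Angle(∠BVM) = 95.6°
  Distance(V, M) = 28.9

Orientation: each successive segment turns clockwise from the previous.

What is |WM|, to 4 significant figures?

30.82

Q is at the origin; QW runs at -124.8° with length 26.2, so W = (-14.95, -21.51). ∠QWG = 148.3° gives WG at -156.5° from the x-axis; with |WG| = 27.4, G = (-40.08, -32.44). ∠WGU = 35.7° gives GU at 59.20° from the x-axis; with |GU| = 29.0, U = (-25.23, -7.530). ∠GUB = 94.8° gives UB at -26.00° from the x-axis; with |UB| = 22.6, B = (-4.918, -17.44). ∠UBV = 91.6° gives BV at -114.4° from the x-axis; with |BV| = 27.3, V = (-16.20, -42.30). ∠BVM = 95.6° gives VM at 161.2° from the x-axis; with |VM| = 28.9, M = (-43.55, -32.99). Then |WM| = |M − W| = 30.82.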